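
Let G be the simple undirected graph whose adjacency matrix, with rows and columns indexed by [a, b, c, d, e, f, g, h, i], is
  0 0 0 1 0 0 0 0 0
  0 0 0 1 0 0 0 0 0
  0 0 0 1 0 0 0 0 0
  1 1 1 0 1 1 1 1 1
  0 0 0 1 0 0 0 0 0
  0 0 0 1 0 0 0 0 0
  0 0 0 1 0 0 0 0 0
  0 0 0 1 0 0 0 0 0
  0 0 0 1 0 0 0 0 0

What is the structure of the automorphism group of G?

S_8

Vertex d has degree 8 and every other vertex has degree 1, so G is the star K_{1,8} with centre d. Any automorphism fixes the centre and permutes the 8 leaves freely, so Aut(G) ≅ S_8 of order 8! = 40320.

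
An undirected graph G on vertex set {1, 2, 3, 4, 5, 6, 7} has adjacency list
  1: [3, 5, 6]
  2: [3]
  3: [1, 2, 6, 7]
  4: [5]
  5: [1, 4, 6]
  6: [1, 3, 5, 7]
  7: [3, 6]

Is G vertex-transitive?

Vertex 7 is the only vertex of degree 2, so every automorphism fixes it; G is not vertex-transitive.

No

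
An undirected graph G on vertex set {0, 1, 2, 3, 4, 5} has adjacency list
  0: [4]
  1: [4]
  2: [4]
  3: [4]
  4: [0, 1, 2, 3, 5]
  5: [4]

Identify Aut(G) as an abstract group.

the symmetric group on 5 letters

Vertex 4 has degree 5 and every other vertex has degree 1, so G is the star K_{1,5} with centre 4. The 5 leaves are pairwise interchangeable while the centre is fixed, giving Aut(G) = S_5.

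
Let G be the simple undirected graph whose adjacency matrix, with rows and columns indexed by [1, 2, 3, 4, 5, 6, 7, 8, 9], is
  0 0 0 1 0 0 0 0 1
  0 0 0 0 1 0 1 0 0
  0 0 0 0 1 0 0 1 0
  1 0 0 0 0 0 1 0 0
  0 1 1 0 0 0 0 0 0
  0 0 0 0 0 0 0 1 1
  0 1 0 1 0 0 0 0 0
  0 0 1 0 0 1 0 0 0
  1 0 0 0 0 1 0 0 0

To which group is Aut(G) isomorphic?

Every vertex has degree 2 and the graph is connected, so G is the 9-cycle C_9. The automorphisms of the 9-cycle are exactly the symmetries of a regular 9-gon: the dihedral group D_9, |D_9| = 18.

D_9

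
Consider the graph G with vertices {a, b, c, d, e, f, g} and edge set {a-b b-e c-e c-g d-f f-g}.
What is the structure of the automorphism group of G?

The degree sequence is [1, 2, 2, 1, 2, 2, 2]; the two degree-1 vertices a and d are the ends of a path, so G = P_7. A path has exactly one nontrivial symmetry — reversal — giving Aut(G) of order 2.

the cyclic group of order 2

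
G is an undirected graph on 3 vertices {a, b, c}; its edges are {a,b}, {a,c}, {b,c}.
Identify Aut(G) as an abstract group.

S_3

Every vertex has degree 2, so G is the complete graph K_3. Every bijection on the vertex set is an automorphism of K_3; hence Aut(K_3) ≅ S_3, order 6.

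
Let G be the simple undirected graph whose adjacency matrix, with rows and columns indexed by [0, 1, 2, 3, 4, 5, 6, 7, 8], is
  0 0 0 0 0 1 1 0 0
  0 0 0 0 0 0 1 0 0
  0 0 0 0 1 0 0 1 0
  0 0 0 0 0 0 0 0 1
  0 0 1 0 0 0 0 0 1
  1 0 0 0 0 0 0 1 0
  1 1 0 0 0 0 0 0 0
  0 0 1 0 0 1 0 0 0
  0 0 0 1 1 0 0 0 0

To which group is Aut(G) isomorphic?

The degree sequence is [2, 1, 2, 1, 2, 2, 2, 2, 2]; the two degree-1 vertices 1 and 3 are the ends of a path, so G = P_9. A path has exactly one nontrivial symmetry — reversal — giving Aut(G) of order 2.

C_2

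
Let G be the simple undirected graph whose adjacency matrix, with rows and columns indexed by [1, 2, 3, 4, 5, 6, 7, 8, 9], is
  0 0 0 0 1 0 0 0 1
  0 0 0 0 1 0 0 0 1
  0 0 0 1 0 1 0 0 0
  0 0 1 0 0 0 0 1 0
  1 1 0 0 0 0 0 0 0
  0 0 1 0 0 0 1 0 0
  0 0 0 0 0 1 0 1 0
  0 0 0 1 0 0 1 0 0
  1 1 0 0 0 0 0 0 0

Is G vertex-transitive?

G has two connected components, {3, 4, 6, 7, 8} and {1, 2, 5, 9}; each is 2-regular, so G = C_5 ⊔ C_4. The orbit of 1 under Aut(G) is {1, 2, 5, 9}, which does not contain 3, so G is not vertex-transitive.

No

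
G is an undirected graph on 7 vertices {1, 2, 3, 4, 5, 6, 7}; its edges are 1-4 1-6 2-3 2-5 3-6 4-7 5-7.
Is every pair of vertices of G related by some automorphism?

Every vertex has degree 2 and the graph is connected, so G is the 7-cycle C_7. The automorphisms of the 7-cycle are exactly the symmetries of a regular 7-gon: the dihedral group D_7, |D_7| = 14. This group acts transitively on the 7 vertices.

Yes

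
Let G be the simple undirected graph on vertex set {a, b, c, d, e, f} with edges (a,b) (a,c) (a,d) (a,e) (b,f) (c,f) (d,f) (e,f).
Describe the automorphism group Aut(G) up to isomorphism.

S_4 × S_2

The vertices split by degree into {a, f} (degree 4) and {b, c, d, e} (degree 2); every edge runs between the two parts, so G is the complete bipartite graph K_{2,4}. Automorphisms preserve the bipartition setwise (since the parts differ in size) and act as S_4 × S_2 within it; |Aut| = 48.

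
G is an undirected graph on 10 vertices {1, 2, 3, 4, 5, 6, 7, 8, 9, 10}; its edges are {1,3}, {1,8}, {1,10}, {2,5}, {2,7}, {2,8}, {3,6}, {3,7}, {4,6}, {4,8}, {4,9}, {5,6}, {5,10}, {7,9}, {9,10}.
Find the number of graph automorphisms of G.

120

G is 3-regular on 10 vertices with no triangles and no 4-cycles (girth 5): this is the Petersen graph. Viewing the Petersen graph as the Kneser graph K(5,2) — vertices are 2-subsets of {1,…,5}, edges join disjoint pairs — its automorphisms are exactly the permutations of the 5-element set, so Aut ≅ S_5 of order 120.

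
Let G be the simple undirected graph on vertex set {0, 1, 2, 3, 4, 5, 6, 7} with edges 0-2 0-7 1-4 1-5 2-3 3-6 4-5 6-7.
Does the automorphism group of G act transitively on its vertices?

G has two connected components, {0, 2, 3, 6, 7} and {1, 4, 5}; each is 2-regular, so G = C_5 ⊔ C_3. The orbit of 0 under Aut(G) is {0, 2, 3, 6, 7}, which does not contain 1, so G is not vertex-transitive.

No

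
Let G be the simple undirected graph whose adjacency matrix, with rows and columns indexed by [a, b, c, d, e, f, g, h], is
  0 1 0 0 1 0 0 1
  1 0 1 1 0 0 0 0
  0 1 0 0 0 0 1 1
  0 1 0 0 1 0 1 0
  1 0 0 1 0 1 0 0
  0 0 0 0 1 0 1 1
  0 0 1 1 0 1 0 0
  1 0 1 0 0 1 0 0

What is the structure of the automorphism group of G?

Z_2^3 ⋊ S_3

G is 3-regular and bipartite on 2^3 = 8 vertices with girth 4; it is the hypercube graph Q_3. The symmetry group of the 3-cube is the hyperoctahedral group B_3 = Z_2 ≀ S_3, of order 2^3·3! = 48.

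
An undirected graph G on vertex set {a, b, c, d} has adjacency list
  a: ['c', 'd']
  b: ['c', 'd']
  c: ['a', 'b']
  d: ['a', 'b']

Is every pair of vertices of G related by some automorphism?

Yes

G is 2-regular and bipartite on 2^2 = 4 vertices with girth 4; it is the hypercube graph Q_2. Aut(Q_2) consists of the signed permutations of the 2 coordinate axes: 2! permutations times 2^2 sign flips, so |Aut| = 2^2·2! = 8. Under this action every vertex can be carried to every other, so G is vertex-transitive.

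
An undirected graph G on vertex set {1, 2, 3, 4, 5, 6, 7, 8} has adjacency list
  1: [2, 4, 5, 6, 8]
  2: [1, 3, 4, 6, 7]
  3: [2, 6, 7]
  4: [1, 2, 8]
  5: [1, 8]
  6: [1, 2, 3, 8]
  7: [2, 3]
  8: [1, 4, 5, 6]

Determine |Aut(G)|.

Degrees alone do not determine every vertex (e.g. 1 and 2 both have degree 5), but their neighbour-degree multisets differ: N(1) has degrees [2, 3, 4, 4, 5] while N(2) has degrees [2, 3, 3, 4, 5]. Repeating this refinement separates all vertices, so the only automorphism is the identity.

1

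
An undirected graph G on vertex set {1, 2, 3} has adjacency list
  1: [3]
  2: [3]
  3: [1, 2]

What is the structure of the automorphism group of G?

The degree sequence is [1, 1, 2]; the two degree-1 vertices 1 and 2 are the ends of a path, so G = P_3. The only nontrivial automorphism of a path is the end-to-end reflection, so Aut(G) ≅ Z_2.

Z_2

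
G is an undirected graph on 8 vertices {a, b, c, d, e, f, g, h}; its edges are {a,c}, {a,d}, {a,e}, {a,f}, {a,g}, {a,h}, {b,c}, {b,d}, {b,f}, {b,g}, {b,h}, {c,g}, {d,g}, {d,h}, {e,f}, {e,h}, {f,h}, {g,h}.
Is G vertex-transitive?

No

Automorphisms preserve degree, but G has vertices of degree 3 and vertices of degree 6; no automorphism maps one to the other, so G is not vertex-transitive.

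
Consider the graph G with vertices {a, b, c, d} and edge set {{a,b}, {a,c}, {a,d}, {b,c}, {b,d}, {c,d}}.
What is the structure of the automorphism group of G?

All 4 vertices are pairwise adjacent: G = K_4. Every bijection on the vertex set is an automorphism of K_4; hence Aut(K_4) ≅ S_4, order 24.

S_4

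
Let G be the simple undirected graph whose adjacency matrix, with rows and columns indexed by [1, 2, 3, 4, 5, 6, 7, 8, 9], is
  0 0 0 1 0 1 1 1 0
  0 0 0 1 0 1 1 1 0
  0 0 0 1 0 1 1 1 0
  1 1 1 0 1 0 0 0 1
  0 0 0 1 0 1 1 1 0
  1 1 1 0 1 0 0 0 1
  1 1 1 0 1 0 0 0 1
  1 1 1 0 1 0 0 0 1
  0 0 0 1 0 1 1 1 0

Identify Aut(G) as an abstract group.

The vertices split by degree into {4, 6, 7, 8} (degree 5) and {1, 2, 3, 5, 9} (degree 4); every edge runs between the two parts, so G is the complete bipartite graph K_{4,5}. Automorphisms preserve the bipartition setwise (since the parts differ in size) and act as S_4 × S_5 within it; |Aut| = 2880.

S_4 × S_5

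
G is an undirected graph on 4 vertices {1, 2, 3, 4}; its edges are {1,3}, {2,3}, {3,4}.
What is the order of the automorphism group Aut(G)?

6

Vertex 3 has degree 3 and every other vertex has degree 1, so G is the star K_{1,3} with centre 3. Any automorphism fixes the centre and permutes the 3 leaves freely, so Aut(G) ≅ S_3 of order 3! = 6.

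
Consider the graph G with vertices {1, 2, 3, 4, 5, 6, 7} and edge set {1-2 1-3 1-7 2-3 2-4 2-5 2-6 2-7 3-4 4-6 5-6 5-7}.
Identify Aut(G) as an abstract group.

Vertex 2 is the unique vertex of degree 6; the remaining 6 vertices each have degree 3 and induce a cycle, so G is the wheel on 7 vertices with hub 2. Every automorphism fixes the hub and acts on the rim 6-cycle, so Aut(G) ≅ Aut(C_6) = D_6 of order 12.

D_6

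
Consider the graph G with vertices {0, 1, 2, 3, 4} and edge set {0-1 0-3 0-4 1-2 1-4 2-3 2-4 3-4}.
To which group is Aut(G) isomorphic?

Vertex 4 is the unique vertex of degree 4; the remaining 4 vertices each have degree 3 and induce a cycle, so G is the wheel on 5 vertices with hub 4. With the hub fixed, the remaining symmetry is that of the rim cycle C_4, giving the dihedral group D_4.

D_4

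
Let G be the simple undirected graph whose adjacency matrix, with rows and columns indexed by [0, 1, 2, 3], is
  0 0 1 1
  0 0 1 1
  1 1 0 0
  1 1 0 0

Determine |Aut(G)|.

8

Every vertex has degree 2 and the graph is connected, so G is the 4-cycle C_4. The automorphisms of the 4-cycle are exactly the symmetries of a regular 4-gon: the dihedral group D_4, |D_4| = 8.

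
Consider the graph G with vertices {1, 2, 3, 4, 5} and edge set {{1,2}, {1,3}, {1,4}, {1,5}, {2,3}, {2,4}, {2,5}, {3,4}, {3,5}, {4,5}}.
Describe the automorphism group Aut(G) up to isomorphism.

All 5 vertices are pairwise adjacent: G = K_5. Any permutation of the 5 vertices preserves K_5, so Aut(K_5) = S_5 of order 5! = 120.

the symmetric group on 5 letters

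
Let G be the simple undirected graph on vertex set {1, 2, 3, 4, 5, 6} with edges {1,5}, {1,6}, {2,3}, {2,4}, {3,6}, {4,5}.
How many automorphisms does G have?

G is 2-regular and connected on 6 vertices, i.e. the cycle C_6. C_6 has 6 rotations and 6 reflections, so Aut(C_6) ≅ D_6 of order 12.

12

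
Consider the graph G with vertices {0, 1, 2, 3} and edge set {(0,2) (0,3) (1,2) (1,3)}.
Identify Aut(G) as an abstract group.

G is 2-regular and bipartite on 2^2 = 4 vertices with girth 4; it is the hypercube graph Q_2. The symmetry group of the 2-cube is the hyperoctahedral group B_2 = Z_2 ≀ S_2, of order 2^2·2! = 8.

Z_2^2 ⋊ S_2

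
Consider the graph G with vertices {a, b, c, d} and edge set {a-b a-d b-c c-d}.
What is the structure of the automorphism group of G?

D_4

G is 2-regular and connected on 4 vertices, i.e. the cycle C_4. The automorphisms of the 4-cycle are exactly the symmetries of a regular 4-gon: the dihedral group D_4, |D_4| = 8.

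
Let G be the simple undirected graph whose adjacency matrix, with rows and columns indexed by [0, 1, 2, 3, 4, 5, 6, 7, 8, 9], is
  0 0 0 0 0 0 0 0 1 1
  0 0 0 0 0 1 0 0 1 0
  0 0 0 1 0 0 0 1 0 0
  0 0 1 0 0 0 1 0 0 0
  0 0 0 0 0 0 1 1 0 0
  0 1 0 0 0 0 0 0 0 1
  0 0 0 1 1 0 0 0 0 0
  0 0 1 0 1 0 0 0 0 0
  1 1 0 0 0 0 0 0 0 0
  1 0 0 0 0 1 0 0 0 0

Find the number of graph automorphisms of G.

G has two connected components, {2, 3, 4, 6, 7} and {0, 1, 5, 8, 9}; each is 2-regular, so G = C_5 ⊔ C_5. With two isomorphic components, Aut(G) = Aut(C_5) ≀ S_2 = (D_5 × D_5) ⋊ Z_2: permute each cycle by D_5, then optionally swap the two cycles. Order 2·(2·5)² = 200.

200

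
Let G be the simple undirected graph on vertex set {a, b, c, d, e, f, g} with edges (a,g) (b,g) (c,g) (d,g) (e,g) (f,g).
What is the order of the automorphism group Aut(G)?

720

Vertex g has degree 6 and every other vertex has degree 1, so G is the star K_{1,6} with centre g. Any automorphism fixes the centre and permutes the 6 leaves freely, so Aut(G) ≅ S_6 of order 6! = 720.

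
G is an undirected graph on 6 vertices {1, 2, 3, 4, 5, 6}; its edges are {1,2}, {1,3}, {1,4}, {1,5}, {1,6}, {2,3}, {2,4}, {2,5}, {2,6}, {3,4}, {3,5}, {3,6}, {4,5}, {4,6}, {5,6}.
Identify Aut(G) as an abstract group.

S_6

All 6 vertices are pairwise adjacent: G = K_6. Any permutation of the 6 vertices preserves K_6, so Aut(K_6) = S_6 of order 6! = 720.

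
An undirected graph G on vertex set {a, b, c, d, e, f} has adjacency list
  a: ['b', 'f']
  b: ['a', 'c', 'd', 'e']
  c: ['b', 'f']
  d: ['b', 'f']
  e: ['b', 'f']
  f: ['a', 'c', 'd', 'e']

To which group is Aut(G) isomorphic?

The vertices split by degree into {b, f} (degree 4) and {a, c, d, e} (degree 2); every edge runs between the two parts, so G is the complete bipartite graph K_{2,4}. The parts have unequal sizes, so no automorphism swaps them; each part is permuted independently, giving S_4 × S_2 of order 4!·2! = 48.

S_4 × S_2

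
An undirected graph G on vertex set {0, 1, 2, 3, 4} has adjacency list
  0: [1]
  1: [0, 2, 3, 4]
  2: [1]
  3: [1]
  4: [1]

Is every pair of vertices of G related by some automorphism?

No

Vertex 1 is the only vertex of degree 4, so every automorphism fixes it; G is not vertex-transitive.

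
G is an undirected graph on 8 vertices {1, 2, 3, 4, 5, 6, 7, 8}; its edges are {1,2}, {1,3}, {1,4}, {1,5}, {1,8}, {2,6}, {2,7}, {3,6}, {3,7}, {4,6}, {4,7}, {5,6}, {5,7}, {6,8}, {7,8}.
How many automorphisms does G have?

720

The vertices split by degree into {1, 6, 7} (degree 5) and {2, 3, 4, 5, 8} (degree 3); every edge runs between the two parts, so G is the complete bipartite graph K_{3,5}. The parts have unequal sizes, so no automorphism swaps them; each part is permuted independently, giving S_5 × S_3 of order 5!·3! = 720.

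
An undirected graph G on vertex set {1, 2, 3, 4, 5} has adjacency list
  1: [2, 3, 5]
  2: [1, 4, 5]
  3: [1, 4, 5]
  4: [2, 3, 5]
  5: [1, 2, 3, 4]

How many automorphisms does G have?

8

Vertex 5 is the unique vertex of degree 4; the remaining 4 vertices each have degree 3 and induce a cycle, so G is the wheel on 5 vertices with hub 5. Every automorphism fixes the hub and acts on the rim 4-cycle, so Aut(G) ≅ Aut(C_4) = D_4 of order 8.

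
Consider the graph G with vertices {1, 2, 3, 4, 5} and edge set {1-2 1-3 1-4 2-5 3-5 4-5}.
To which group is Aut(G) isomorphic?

The vertices split by degree into {1, 5} (degree 3) and {2, 3, 4} (degree 2); every edge runs between the two parts, so G is the complete bipartite graph K_{2,3}. Automorphisms preserve the bipartition setwise (since the parts differ in size) and act as S_2 × S_3 within it; |Aut| = 12.

S_2 × S_3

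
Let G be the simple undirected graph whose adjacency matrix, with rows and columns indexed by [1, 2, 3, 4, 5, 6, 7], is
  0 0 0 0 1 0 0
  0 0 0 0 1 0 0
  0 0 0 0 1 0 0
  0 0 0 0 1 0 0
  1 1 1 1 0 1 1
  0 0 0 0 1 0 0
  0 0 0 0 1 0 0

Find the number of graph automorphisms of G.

720

Vertex 5 has degree 6 and every other vertex has degree 1, so G is the star K_{1,6} with centre 5. Any automorphism fixes the centre and permutes the 6 leaves freely, so Aut(G) ≅ S_6 of order 6! = 720.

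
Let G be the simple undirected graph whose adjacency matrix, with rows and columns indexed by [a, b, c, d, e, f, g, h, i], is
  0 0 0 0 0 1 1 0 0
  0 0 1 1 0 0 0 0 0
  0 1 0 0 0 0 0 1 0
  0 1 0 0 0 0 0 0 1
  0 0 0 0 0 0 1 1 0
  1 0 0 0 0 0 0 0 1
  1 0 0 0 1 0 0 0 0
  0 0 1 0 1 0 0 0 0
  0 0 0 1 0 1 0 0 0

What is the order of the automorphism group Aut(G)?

18

G is 2-regular and connected on 9 vertices, i.e. the cycle C_9. C_9 has 9 rotations and 9 reflections, so Aut(C_9) ≅ D_9 of order 18.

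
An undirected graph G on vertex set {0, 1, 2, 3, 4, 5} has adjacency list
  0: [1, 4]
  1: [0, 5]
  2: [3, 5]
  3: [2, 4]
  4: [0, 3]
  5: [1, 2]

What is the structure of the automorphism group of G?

G is 2-regular and connected on 6 vertices, i.e. the cycle C_6. C_6 has 6 rotations and 6 reflections, so Aut(C_6) ≅ D_6 of order 12.

D_6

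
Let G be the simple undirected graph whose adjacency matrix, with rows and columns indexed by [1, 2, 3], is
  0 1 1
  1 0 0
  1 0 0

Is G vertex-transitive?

Vertex 1 is the only vertex of degree 2, so every automorphism fixes it; G is not vertex-transitive.

No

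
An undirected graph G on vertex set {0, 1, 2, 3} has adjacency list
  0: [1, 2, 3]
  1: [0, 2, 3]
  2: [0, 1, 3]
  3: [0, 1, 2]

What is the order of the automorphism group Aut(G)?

24

Every vertex has degree 3, so G is the complete graph K_4. Any permutation of the 4 vertices preserves K_4, so Aut(K_4) = S_4 of order 4! = 24.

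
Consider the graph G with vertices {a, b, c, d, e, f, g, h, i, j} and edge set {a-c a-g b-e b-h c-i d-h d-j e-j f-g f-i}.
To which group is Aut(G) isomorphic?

D_5 ≀ Z_2

G has two connected components, {a, c, f, g, i} and {b, d, e, h, j}; each is 2-regular, so G = C_5 ⊔ C_5. Aut of a disjoint union of two copies of C_5 is the wreath product D_5 ≀ Z_2, of order 2·10² = 200.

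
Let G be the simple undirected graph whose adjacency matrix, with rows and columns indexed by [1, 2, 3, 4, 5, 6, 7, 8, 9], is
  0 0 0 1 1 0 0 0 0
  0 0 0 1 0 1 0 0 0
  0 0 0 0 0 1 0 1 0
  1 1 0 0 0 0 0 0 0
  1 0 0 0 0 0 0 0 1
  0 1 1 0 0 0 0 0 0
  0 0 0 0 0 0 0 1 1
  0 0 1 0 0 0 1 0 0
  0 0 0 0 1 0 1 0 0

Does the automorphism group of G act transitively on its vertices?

Yes

Every vertex has degree 2 and the graph is connected, so G is the 9-cycle C_9. C_9 has 9 rotations and 9 reflections, so Aut(C_9) ≅ D_9 of order 18. This group acts transitively on the 9 vertices.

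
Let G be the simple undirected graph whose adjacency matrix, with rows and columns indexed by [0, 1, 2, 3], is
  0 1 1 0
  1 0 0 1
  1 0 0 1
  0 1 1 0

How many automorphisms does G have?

8

Every vertex has degree 2 and the graph is connected, so G is the 4-cycle C_4. C_4 has 4 rotations and 4 reflections, so Aut(C_4) ≅ D_4 of order 8.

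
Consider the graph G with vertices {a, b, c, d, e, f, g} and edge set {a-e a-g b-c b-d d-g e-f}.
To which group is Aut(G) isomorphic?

The degree sequence is [2, 2, 1, 2, 2, 1, 2]; the two degree-1 vertices c and f are the ends of a path, so G = P_7. A path has exactly one nontrivial symmetry — reversal — giving Aut(G) of order 2.

Z_2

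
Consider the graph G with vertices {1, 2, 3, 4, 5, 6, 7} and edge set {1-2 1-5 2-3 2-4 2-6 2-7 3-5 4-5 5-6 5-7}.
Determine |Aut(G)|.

The vertices split by degree into {2, 5} (degree 5) and {1, 3, 4, 6, 7} (degree 2); every edge runs between the two parts, so G is the complete bipartite graph K_{2,5}. The parts have unequal sizes, so no automorphism swaps them; each part is permuted independently, giving S_5 × S_2 of order 5!·2! = 240.

240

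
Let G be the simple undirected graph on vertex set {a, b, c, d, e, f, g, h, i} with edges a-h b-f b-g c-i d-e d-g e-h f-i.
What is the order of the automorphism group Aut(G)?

The degree sequence is [1, 2, 1, 2, 2, 2, 2, 2, 2]; the two degree-1 vertices a and c are the ends of a path, so G = P_9. The only nontrivial automorphism of a path is the end-to-end reflection, so Aut(G) ≅ Z_2.

2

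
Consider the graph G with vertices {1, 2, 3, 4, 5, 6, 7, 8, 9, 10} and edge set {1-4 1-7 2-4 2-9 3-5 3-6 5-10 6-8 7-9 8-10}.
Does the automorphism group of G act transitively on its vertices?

Yes

G has two connected components, {3, 5, 6, 8, 10} and {1, 2, 4, 7, 9}; each is 2-regular, so G = C_5 ⊔ C_5. With two isomorphic components, Aut(G) = Aut(C_5) ≀ S_2 = (D_5 × D_5) ⋊ Z_2: permute each cycle by D_5, then optionally swap the two cycles. Order 2·(2·5)² = 200. This group acts transitively on the 10 vertices.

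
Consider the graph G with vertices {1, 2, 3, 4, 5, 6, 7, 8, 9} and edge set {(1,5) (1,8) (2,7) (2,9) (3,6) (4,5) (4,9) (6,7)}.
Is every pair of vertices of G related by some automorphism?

No

Automorphisms preserve degree, but G has vertices of degree 1 and vertices of degree 2; no automorphism maps one to the other, so G is not vertex-transitive.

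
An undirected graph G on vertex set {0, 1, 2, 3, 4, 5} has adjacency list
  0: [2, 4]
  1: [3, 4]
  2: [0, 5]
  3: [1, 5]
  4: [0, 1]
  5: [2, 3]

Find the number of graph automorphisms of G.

Every vertex has degree 2 and the graph is connected, so G is the 6-cycle C_6. C_6 has 6 rotations and 6 reflections, so Aut(C_6) ≅ D_6 of order 12.

12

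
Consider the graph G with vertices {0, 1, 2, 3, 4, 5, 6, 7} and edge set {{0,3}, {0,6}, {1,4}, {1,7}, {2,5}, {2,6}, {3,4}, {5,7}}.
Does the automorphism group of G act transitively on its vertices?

Yes

Every vertex has degree 2 and the graph is connected, so G is the 8-cycle C_8. C_8 has 8 rotations and 8 reflections, so Aut(C_8) ≅ D_8 of order 16. This group acts transitively on the 8 vertices.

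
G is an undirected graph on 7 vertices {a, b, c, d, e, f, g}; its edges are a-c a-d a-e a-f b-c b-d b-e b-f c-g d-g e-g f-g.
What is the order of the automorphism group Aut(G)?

The vertices split by degree into {a, b, g} (degree 4) and {c, d, e, f} (degree 3); every edge runs between the two parts, so G is the complete bipartite graph K_{3,4}. Automorphisms preserve the bipartition setwise (since the parts differ in size) and act as S_4 × S_3 within it; |Aut| = 144.

144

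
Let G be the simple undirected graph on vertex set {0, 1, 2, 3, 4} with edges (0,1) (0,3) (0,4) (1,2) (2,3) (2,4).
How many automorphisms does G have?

12

The vertices split by degree into {0, 2} (degree 3) and {1, 3, 4} (degree 2); every edge runs between the two parts, so G is the complete bipartite graph K_{2,3}. Automorphisms preserve the bipartition setwise (since the parts differ in size) and act as S_2 × S_3 within it; |Aut| = 12.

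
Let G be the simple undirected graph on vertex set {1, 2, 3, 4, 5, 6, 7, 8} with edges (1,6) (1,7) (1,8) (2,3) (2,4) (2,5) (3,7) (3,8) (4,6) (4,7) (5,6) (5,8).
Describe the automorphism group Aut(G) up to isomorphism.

G is 3-regular and bipartite on 2^3 = 8 vertices with girth 4; it is the hypercube graph Q_3. Aut(Q_3) consists of the signed permutations of the 3 coordinate axes: 3! permutations times 2^3 sign flips, so |Aut| = 2^3·3! = 48.

the hyperoctahedral group B_3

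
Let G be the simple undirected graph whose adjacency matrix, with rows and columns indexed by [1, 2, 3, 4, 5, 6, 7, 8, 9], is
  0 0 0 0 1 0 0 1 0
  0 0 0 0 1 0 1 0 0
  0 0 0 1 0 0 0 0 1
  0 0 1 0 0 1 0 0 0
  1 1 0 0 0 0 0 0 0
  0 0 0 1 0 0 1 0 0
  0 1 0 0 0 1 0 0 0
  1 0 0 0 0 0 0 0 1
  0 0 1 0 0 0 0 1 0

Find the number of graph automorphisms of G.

G is 2-regular and connected on 9 vertices, i.e. the cycle C_9. C_9 has 9 rotations and 9 reflections, so Aut(C_9) ≅ D_9 of order 18.

18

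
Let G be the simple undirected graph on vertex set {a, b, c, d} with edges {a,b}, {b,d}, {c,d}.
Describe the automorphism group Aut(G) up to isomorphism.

The degree sequence is [1, 2, 1, 2]; the two degree-1 vertices a and c are the ends of a path, so G = P_4. A path has exactly one nontrivial symmetry — reversal — giving Aut(G) of order 2.

Z_2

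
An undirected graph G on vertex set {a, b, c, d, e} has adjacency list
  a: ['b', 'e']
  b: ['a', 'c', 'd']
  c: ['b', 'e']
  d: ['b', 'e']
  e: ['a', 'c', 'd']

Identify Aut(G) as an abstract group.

S_2 × S_3

The vertices split by degree into {b, e} (degree 3) and {a, c, d} (degree 2); every edge runs between the two parts, so G is the complete bipartite graph K_{2,3}. Automorphisms preserve the bipartition setwise (since the parts differ in size) and act as S_2 × S_3 within it; |Aut| = 12.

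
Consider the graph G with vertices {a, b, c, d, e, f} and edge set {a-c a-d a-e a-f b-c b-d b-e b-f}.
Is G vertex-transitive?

No

Automorphisms preserve degree, but G has vertices of degree 2 and vertices of degree 4; no automorphism maps one to the other, so G is not vertex-transitive.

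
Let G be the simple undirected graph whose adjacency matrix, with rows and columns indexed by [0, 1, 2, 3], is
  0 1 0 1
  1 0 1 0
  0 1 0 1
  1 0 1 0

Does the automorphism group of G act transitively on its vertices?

Yes

Every vertex has degree 2 and the graph is connected, so G is the 4-cycle C_4. The automorphisms of the 4-cycle are exactly the symmetries of a regular 4-gon: the dihedral group D_4, |D_4| = 8. Under this action every vertex can be carried to every other, so G is vertex-transitive.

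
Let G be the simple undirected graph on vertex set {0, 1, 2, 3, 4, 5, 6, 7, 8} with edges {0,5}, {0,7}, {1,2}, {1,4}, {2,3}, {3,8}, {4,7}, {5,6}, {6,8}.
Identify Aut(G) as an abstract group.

Every vertex has degree 2 and the graph is connected, so G is the 9-cycle C_9. C_9 has 9 rotations and 9 reflections, so Aut(C_9) ≅ D_9 of order 18.

the dihedral group of order 18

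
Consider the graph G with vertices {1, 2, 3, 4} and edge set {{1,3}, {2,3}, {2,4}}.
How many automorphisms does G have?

The degree sequence is [1, 2, 2, 1]; the two degree-1 vertices 1 and 4 are the ends of a path, so G = P_4. The only nontrivial automorphism of a path is the end-to-end reflection, so Aut(G) ≅ Z_2.

2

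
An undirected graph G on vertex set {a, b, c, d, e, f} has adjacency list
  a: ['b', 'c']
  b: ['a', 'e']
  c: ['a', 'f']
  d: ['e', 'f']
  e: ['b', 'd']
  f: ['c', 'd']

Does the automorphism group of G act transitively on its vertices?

Yes

G is 2-regular and connected on 6 vertices, i.e. the cycle C_6. C_6 has 6 rotations and 6 reflections, so Aut(C_6) ≅ D_6 of order 12. This group acts transitively on the 6 vertices.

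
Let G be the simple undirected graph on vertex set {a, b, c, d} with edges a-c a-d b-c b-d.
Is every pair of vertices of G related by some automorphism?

Yes

Every vertex has degree 2 and the graph is connected, so G is the 4-cycle C_4. The automorphisms of the 4-cycle are exactly the symmetries of a regular 4-gon: the dihedral group D_4, |D_4| = 8. This group acts transitively on the 4 vertices.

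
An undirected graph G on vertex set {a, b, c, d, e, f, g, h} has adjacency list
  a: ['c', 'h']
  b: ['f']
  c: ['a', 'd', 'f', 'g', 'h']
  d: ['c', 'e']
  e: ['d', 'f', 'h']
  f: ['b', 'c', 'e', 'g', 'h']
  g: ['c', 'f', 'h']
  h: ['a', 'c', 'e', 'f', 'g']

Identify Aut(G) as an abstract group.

1

Degrees alone do not determine every vertex (e.g. a and d both have degree 2), but their neighbour-degree multisets differ: N(a) has degrees [5, 5] while N(d) has degrees [3, 5]. Repeating this refinement separates all vertices, so the only automorphism is the identity.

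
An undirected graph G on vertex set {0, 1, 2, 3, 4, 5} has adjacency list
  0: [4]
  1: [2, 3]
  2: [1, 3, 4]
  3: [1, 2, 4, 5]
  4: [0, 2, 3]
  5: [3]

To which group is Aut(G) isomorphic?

Degrees alone do not determine every vertex (e.g. 0 and 5 both have degree 1), but their neighbour-degree multisets differ: N(0) has degrees [3] while N(5) has degrees [4]. Repeating this refinement separates all vertices, so the only automorphism is the identity.

{e}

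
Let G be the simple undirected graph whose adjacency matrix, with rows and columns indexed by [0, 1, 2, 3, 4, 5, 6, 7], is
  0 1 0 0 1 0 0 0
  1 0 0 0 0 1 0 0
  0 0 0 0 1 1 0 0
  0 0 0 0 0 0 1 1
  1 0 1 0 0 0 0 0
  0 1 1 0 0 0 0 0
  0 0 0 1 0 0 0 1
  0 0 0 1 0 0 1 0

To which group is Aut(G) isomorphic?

D_5 × D_3

G has two connected components, {0, 1, 2, 4, 5} and {3, 6, 7}; each is 2-regular, so G = C_5 ⊔ C_3. The components are non-isomorphic (different sizes), so Aut(G) = Aut(C_5) × Aut(C_3) = D_5 × D_3 of order 10·6 = 60.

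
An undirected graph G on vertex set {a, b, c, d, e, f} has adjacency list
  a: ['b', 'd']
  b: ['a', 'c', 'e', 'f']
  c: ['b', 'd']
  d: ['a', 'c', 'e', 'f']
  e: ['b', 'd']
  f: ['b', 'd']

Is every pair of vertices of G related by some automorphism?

Automorphisms preserve degree, but G has vertices of degree 2 and vertices of degree 4; no automorphism maps one to the other, so G is not vertex-transitive.

No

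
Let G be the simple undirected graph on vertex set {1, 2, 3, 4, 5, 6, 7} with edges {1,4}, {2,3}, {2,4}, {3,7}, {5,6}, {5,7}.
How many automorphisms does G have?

2

The degree sequence is [1, 2, 2, 2, 2, 1, 2]; the two degree-1 vertices 1 and 6 are the ends of a path, so G = P_7. The only nontrivial automorphism of a path is the end-to-end reflection, so Aut(G) ≅ Z_2.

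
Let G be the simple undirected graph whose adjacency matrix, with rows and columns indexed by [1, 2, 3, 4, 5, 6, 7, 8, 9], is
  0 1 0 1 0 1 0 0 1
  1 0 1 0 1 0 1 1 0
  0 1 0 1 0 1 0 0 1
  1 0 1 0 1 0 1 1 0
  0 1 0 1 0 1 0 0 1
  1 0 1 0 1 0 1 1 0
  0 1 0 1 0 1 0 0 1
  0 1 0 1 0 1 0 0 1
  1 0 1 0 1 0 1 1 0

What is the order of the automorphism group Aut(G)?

The vertices split by degree into {2, 4, 6, 9} (degree 5) and {1, 3, 5, 7, 8} (degree 4); every edge runs between the two parts, so G is the complete bipartite graph K_{4,5}. Automorphisms preserve the bipartition setwise (since the parts differ in size) and act as S_4 × S_5 within it; |Aut| = 2880.

2880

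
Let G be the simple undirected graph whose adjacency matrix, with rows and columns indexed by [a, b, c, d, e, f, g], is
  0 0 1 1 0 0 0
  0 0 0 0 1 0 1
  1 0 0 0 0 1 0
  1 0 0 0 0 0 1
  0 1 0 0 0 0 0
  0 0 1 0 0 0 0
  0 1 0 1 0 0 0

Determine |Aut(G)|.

2

The degree sequence is [2, 2, 2, 2, 1, 1, 2]; the two degree-1 vertices e and f are the ends of a path, so G = P_7. The only nontrivial automorphism of a path is the end-to-end reflection, so Aut(G) ≅ Z_2.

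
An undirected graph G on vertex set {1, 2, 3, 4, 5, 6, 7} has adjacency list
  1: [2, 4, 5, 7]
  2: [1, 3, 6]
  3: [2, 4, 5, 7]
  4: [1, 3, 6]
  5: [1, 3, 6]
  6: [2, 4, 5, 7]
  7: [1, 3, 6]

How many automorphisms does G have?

144

The vertices split by degree into {1, 3, 6} (degree 4) and {2, 4, 5, 7} (degree 3); every edge runs between the two parts, so G is the complete bipartite graph K_{3,4}. Automorphisms preserve the bipartition setwise (since the parts differ in size) and act as S_4 × S_3 within it; |Aut| = 144.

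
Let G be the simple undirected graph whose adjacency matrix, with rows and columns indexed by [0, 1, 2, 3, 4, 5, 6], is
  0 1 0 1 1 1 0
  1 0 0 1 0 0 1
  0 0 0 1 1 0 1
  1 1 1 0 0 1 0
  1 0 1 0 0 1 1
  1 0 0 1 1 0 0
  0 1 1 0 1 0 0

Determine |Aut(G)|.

The degree sequence is [4, 3, 3, 4, 4, 3, 3]. Checking the degree-preserving permutations of the vertex set shows that none except the identity preserves every edge, so Aut(G) is trivial.

1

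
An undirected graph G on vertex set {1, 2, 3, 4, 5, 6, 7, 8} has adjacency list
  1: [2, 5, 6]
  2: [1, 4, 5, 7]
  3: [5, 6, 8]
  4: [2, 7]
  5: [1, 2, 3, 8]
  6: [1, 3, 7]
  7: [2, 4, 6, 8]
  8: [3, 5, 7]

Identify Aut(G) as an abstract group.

1

The degree sequence is [3, 4, 3, 2, 4, 3, 4, 3]. Checking the degree-preserving permutations of the vertex set shows that none except the identity preserves every edge, so Aut(G) is trivial.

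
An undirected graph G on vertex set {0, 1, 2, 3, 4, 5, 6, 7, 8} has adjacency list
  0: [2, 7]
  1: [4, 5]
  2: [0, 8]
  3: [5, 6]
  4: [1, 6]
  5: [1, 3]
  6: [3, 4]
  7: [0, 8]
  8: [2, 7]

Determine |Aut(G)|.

G has two connected components, {1, 3, 4, 5, 6} and {0, 2, 7, 8}; each is 2-regular, so G = C_5 ⊔ C_4. The components are non-isomorphic (different sizes), so Aut(G) = Aut(C_5) × Aut(C_4) = D_5 × D_4 of order 10·8 = 80.

80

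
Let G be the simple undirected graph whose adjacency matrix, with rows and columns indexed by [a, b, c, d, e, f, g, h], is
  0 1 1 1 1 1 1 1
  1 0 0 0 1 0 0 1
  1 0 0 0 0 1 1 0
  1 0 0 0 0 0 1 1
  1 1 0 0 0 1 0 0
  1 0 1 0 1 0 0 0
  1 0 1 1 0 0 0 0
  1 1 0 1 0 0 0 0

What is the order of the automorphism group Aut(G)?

Vertex a is the unique vertex of degree 7; the remaining 7 vertices each have degree 3 and induce a cycle, so G is the wheel on 8 vertices with hub a. Every automorphism fixes the hub and acts on the rim 7-cycle, so Aut(G) ≅ Aut(C_7) = D_7 of order 14.

14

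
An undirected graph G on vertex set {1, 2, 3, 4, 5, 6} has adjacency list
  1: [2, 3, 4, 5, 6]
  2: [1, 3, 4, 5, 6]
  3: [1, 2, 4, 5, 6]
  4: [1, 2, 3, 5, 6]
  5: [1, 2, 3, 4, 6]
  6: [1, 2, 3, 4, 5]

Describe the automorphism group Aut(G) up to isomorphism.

S_6

All 6 vertices are pairwise adjacent: G = K_6. Every bijection on the vertex set is an automorphism of K_6; hence Aut(K_6) ≅ S_6, order 720.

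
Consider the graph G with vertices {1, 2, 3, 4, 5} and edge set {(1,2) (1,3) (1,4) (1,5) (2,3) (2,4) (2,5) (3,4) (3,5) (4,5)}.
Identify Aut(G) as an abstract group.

S_5

Every vertex has degree 4, so G is the complete graph K_5. Every bijection on the vertex set is an automorphism of K_5; hence Aut(K_5) ≅ S_5, order 120.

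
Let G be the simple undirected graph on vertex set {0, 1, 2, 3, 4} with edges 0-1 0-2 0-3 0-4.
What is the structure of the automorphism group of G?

Vertex 0 has degree 4 and every other vertex has degree 1, so G is the star K_{1,4} with centre 0. The 4 leaves are pairwise interchangeable while the centre is fixed, giving Aut(G) = S_4.

S_4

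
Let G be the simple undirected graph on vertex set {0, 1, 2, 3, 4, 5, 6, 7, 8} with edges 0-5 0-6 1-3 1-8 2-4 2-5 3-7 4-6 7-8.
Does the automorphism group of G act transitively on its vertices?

G has two connected components, {0, 2, 4, 5, 6} and {1, 3, 7, 8}; each is 2-regular, so G = C_5 ⊔ C_4. The orbit of 0 under Aut(G) is {0, 2, 4, 5, 6}, which does not contain 1, so G is not vertex-transitive.

No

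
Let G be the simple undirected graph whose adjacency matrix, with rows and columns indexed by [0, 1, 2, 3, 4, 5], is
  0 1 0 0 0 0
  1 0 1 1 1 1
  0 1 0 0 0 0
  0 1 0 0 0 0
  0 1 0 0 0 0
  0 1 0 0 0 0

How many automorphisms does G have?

Vertex 1 has degree 5 and every other vertex has degree 1, so G is the star K_{1,5} with centre 1. The 5 leaves are pairwise interchangeable while the centre is fixed, giving Aut(G) = S_5.

120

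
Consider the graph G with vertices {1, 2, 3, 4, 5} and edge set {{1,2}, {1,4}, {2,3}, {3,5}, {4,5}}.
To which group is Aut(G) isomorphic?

G is 2-regular and connected on 5 vertices, i.e. the cycle C_5. C_5 has 5 rotations and 5 reflections, so Aut(C_5) ≅ D_5 of order 10.

the dihedral group of order 10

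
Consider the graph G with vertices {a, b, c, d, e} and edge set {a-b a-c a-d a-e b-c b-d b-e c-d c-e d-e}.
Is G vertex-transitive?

Yes

All 5 vertices are pairwise adjacent: G = K_5. Any permutation of the 5 vertices preserves K_5, so Aut(K_5) = S_5 of order 5! = 120. This group acts transitively on the 5 vertices.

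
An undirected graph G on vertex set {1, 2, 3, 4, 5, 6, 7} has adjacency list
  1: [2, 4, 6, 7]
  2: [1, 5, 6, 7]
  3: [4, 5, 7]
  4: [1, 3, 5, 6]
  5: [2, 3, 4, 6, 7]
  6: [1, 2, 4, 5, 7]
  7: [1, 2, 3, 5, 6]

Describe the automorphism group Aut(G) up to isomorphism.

The degree sequence is [4, 4, 3, 4, 5, 5, 5]. Checking the degree-preserving permutations of the vertex set shows that none except the identity preserves every edge, so Aut(G) is trivial.

the trivial group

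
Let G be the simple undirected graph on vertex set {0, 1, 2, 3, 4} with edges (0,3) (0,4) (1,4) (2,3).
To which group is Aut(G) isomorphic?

the cyclic group of order 2

The degree sequence is [2, 1, 1, 2, 2]; the two degree-1 vertices 1 and 2 are the ends of a path, so G = P_5. The only nontrivial automorphism of a path is the end-to-end reflection, so Aut(G) ≅ Z_2.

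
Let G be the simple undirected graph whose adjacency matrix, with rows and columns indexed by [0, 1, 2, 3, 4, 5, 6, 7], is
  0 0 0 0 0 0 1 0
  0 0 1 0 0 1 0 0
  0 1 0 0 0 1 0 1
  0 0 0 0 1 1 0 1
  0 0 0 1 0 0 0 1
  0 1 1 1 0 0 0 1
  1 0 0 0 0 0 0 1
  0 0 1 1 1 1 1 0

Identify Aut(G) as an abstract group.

1

The degree sequence is [1, 2, 3, 3, 2, 4, 2, 5]. Checking the degree-preserving permutations of the vertex set shows that none except the identity preserves every edge, so Aut(G) is trivial.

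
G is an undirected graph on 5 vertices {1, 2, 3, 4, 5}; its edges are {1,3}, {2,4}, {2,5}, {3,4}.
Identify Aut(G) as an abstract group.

The degree sequence is [1, 2, 2, 2, 1]; the two degree-1 vertices 1 and 5 are the ends of a path, so G = P_5. A path has exactly one nontrivial symmetry — reversal — giving Aut(G) of order 2.

C_2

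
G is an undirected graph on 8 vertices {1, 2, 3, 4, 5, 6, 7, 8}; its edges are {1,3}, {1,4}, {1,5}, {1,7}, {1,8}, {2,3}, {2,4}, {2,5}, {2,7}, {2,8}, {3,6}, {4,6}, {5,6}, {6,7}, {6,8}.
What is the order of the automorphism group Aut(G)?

The vertices split by degree into {1, 2, 6} (degree 5) and {3, 4, 5, 7, 8} (degree 3); every edge runs between the two parts, so G is the complete bipartite graph K_{3,5}. Automorphisms preserve the bipartition setwise (since the parts differ in size) and act as S_5 × S_3 within it; |Aut| = 720.

720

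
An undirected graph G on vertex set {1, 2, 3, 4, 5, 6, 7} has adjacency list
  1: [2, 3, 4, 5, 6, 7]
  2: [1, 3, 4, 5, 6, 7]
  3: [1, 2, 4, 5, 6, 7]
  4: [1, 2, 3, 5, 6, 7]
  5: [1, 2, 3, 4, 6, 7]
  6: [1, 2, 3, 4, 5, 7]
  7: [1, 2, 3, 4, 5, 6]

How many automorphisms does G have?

All 7 vertices are pairwise adjacent: G = K_7. Any permutation of the 7 vertices preserves K_7, so Aut(K_7) = S_7 of order 7! = 5040.

5040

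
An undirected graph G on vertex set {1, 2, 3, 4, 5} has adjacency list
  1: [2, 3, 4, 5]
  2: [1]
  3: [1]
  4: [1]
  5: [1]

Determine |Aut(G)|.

Vertex 1 has degree 4 and every other vertex has degree 1, so G is the star K_{1,4} with centre 1. Any automorphism fixes the centre and permutes the 4 leaves freely, so Aut(G) ≅ S_4 of order 4! = 24.

24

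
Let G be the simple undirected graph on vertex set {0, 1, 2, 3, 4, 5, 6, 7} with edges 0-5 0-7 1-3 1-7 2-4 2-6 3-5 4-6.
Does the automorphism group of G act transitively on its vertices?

G has two connected components, {0, 1, 3, 5, 7} and {2, 4, 6}; each is 2-regular, so G = C_5 ⊔ C_3. The orbit of 0 under Aut(G) is {0, 1, 3, 5, 7}, which does not contain 2, so G is not vertex-transitive.

No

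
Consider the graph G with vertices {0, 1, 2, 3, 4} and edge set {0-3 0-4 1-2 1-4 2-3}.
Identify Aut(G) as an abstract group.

G is 2-regular and connected on 5 vertices, i.e. the cycle C_5. The automorphisms of the 5-cycle are exactly the symmetries of a regular 5-gon: the dihedral group D_5, |D_5| = 10.

the dihedral group of order 10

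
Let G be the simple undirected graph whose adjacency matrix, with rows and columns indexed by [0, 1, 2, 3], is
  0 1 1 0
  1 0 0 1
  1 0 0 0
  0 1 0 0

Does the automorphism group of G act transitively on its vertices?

No

Automorphisms preserve degree, but G has vertices of degree 1 and vertices of degree 2; no automorphism maps one to the other, so G is not vertex-transitive.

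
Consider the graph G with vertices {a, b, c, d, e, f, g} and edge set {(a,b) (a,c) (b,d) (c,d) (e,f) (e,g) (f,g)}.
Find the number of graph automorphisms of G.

G has two connected components, {a, b, c, d} and {e, f, g}; each is 2-regular, so G = C_4 ⊔ C_3. No automorphism exchanges components of different sizes, hence Aut(G) is the direct product D_3 × D_4, order 48.

48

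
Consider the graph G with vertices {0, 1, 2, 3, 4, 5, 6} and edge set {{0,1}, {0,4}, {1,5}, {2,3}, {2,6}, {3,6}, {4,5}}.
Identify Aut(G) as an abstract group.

D_3 × D_4

G has two connected components, {0, 1, 4, 5} and {2, 3, 6}; each is 2-regular, so G = C_4 ⊔ C_3. The components are non-isomorphic (different sizes), so Aut(G) = Aut(C_3) × Aut(C_4) = D_3 × D_4 of order 6·8 = 48.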